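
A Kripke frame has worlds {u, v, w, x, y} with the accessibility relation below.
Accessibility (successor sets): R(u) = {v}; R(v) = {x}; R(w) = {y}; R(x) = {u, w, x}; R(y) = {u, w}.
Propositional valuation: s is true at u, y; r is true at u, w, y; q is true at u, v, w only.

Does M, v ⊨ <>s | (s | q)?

Recall that <>ψ holds at a world iff ψ holds at some accessible world.
At v: <>s is false, s | q is true, so <>s | (s | q) is true.
  At v: <>s requires s at some successor in {x}.
    At x: s is false.
  So <>s is false at v.

Yes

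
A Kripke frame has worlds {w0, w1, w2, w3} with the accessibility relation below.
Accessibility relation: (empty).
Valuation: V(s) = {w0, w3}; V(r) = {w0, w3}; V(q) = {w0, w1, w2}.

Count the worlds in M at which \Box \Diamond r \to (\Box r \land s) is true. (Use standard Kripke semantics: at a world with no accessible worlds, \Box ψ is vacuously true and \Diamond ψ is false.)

2

Let φ = \Box \Diamond r \to (\Box r \land s). Evaluate φ at each world:
  w0 (successors ∅): φ is true.
  w1 (successors ∅): φ is false.
  w2 (successors ∅): φ is false.
  w3 (successors ∅): φ is true.
For instance, at w2:
  At w2: \Box \Diamond r is true, \Box r \land s is false, so \Box \Diamond r \to (\Box r \land s) is false.
    At w2: no accessible worlds, so \Box \Diamond r holds vacuously.
    At w2: \Box r is true, s is false, so \Box r \land s is false.
      At w2: no accessible worlds, so \Box r holds vacuously.
Satisfying worlds: {w0, w3}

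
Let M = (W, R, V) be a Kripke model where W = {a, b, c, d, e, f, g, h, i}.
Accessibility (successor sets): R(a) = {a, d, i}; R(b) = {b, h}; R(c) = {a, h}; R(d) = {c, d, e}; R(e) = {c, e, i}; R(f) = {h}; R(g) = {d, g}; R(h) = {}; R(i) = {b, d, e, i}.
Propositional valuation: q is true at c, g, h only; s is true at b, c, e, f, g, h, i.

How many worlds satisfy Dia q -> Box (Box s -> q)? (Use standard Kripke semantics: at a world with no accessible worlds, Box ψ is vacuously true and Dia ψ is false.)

6

Let φ = Dia q -> Box (Box s -> q). Evaluate φ at each world:
  a (successors {a, d, i}): φ is true.
  b (successors {b, h}): φ is false.
  c (successors {a, h}): φ is true.
  d (successors {c, d, e}): φ is false.
  e (successors {c, e, i}): φ is false.
  f (successors {h}): φ is true.
  g (successors {d, g}): φ is true.
  h (successors ∅): φ is true.
  i (successors {b, d, e, i}): φ is true.
For instance, at i:
  At i: Dia q is false, Box (Box s -> q) is false, so Dia q -> Box (Box s -> q) is true.
    At i: Dia q requires q at some successor in {b, d, e, i}.
      At b: q is false.
      At d: q is false.
      At e: q is false.
      At i: q is false.
    So Dia q is false at i.
    At i: Box (Box s -> q) requires Box s -> q at every successor {b, d, e, i}.
      Box s -> q fails at b, so Box (Box s -> q) is false at i.
Satisfying worlds: {a, c, f, g, h, i}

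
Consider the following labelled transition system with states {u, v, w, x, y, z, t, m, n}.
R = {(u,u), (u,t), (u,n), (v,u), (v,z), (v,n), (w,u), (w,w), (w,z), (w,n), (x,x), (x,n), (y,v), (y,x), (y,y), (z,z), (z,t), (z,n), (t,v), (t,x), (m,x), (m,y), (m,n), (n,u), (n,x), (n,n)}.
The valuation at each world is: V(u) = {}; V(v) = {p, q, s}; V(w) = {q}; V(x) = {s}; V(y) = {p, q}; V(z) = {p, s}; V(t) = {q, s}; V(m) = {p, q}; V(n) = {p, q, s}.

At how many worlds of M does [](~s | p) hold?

Let φ = [](~s | p). Evaluate φ at each world:
  u (successors {u, t, n}): φ is false.
  v (successors {u, z, n}): φ is true.
  w (successors {u, w, z, n}): φ is true.
  x (successors {x, n}): φ is false.
  y (successors {v, x, y}): φ is false.
  z (successors {z, t, n}): φ is false.
  t (successors {v, x}): φ is false.
  m (successors {x, y, n}): φ is false.
  n (successors {u, x, n}): φ is false.
For instance, at u:
  At u: [](~s | p) requires ~s | p at every successor {u, t, n}.
    ~s | p fails at t, so [](~s | p) is false at u.
Satisfying worlds: {v, w}

2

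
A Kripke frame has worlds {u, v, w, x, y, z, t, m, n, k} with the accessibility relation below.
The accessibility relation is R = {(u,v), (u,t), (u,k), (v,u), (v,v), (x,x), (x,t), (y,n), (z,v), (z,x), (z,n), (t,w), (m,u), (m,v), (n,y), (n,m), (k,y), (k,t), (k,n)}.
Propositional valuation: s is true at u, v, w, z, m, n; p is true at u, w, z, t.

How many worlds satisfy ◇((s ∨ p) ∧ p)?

Let φ = ◇((s ∨ p) ∧ p). Evaluate φ at each world:
  u (successors {v, t, k}): φ is true.
  v (successors {u, v}): φ is true.
  w (successors ∅): φ is false.
  x (successors {x, t}): φ is true.
  y (successors {n}): φ is false.
  z (successors {v, x, n}): φ is false.
  t (successors {w}): φ is true.
  m (successors {u, v}): φ is true.
  n (successors {y, m}): φ is false.
  k (successors {y, t, n}): φ is true.
For instance, at x:
  At x: ◇((s ∨ p) ∧ p) requires (s ∨ p) ∧ p at some successor in {x, t}.
    (s ∨ p) ∧ p holds at t, so ◇((s ∨ p) ∧ p) is true at x.
Satisfying worlds: {u, v, x, t, m, k}

6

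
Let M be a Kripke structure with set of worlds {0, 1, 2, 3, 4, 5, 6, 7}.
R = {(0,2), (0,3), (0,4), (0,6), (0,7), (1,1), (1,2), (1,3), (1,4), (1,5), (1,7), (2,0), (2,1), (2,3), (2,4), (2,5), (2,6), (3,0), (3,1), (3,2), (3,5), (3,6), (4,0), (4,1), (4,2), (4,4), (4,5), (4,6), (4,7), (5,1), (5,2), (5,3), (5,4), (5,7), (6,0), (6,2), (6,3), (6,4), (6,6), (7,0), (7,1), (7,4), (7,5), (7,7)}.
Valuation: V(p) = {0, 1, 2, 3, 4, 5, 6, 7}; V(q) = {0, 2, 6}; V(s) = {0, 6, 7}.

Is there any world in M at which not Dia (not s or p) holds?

Recall that Dia ψ holds at a world iff ψ holds at some accessible world.
Let φ = not Dia (not s or p). Evaluate φ at each world:
  0 (successors {2, 3, 4, 6, 7}): φ is false.
  1 (successors {1, 2, 3, 4, 5, 7}): φ is false.
  2 (successors {0, 1, 3, 4, 5, 6}): φ is false.
  3 (successors {0, 1, 2, 5, 6}): φ is false.
  4 (successors {0, 1, 2, 4, 5, 6, 7}): φ is false.
  5 (successors {1, 2, 3, 4, 7}): φ is false.
  6 (successors {0, 2, 3, 4, 6}): φ is false.
  7 (successors {0, 1, 4, 5, 7}): φ is false.
For instance, at 6:
  At 6: Dia (not s or p) is true, so not Dia (not s or p) is false.
    At 6: Dia (not s or p) requires not s or p at some successor in {0, 2, 3, 4, 6}.
      not s or p holds at 0, so Dia (not s or p) is true at 6.

No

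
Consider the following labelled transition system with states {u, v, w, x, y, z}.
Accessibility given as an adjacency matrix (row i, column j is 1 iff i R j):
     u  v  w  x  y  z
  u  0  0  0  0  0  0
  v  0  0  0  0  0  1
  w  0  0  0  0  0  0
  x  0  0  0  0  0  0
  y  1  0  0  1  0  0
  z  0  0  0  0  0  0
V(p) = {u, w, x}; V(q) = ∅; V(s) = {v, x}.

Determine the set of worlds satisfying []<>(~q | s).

Let φ = []<>(~q | s). Evaluate φ at each world:
  u (successors ∅): φ is true.
  v (successors {z}): φ is false.
  w (successors ∅): φ is true.
  x (successors ∅): φ is true.
  y (successors {u, x}): φ is false.
  z (successors ∅): φ is true.
For instance, at y:
  At y: []<>(~q | s) requires <>(~q | s) at every successor {u, x}.
    <>(~q | s) fails at u, so []<>(~q | s) is false at y.
      At u: no accessible worlds, so <>(~q | s) is false.
Satisfying worlds: {u, w, x, z}

u, w, x, z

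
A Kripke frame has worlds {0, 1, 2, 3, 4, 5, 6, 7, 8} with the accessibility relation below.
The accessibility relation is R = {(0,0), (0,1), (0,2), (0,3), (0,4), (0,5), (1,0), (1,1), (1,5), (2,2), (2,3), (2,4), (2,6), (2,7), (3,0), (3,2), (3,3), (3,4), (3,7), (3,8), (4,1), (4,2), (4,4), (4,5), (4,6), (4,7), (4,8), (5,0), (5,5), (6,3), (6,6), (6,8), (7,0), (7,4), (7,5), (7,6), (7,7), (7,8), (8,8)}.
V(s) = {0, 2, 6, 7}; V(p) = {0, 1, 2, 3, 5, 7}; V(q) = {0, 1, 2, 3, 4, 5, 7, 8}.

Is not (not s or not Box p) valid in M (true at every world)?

Let φ = not (not s or not Box p). Evaluate φ at each world:
  0 (successors {0, 1, 2, 3, 4, 5}): φ is false.
  1 (successors {0, 1, 5}): φ is false.
  2 (successors {2, 3, 4, 6, 7}): φ is false.
  3 (successors {0, 2, 3, 4, 7, 8}): φ is false.
  4 (successors {1, 2, 4, 5, 6, 7, 8}): φ is false.
  5 (successors {0, 5}): φ is false.
  6 (successors {3, 6, 8}): φ is false.
  7 (successors {0, 4, 5, 6, 7, 8}): φ is false.
  8 (successors {8}): φ is false.
Detail at 0 (counterexample):
  At 0: not s or not Box p is true, so not (not s or not Box p) is false.
    At 0: not s is false, not Box p is true, so not s or not Box p is true.
      At 0: Box p is false, so not Box p is true.

No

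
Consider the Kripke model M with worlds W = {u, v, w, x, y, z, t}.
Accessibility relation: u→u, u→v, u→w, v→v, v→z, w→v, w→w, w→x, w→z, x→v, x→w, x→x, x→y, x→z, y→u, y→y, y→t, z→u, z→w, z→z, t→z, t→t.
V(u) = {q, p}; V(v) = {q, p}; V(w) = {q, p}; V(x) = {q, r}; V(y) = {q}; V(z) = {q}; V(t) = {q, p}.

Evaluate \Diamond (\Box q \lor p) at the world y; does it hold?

Recall that \Box ψ holds at a world iff ψ holds at every accessible world, and \Diamond ψ holds iff ψ holds at some accessible world.
At y: \Diamond (\Box q \lor p) requires \Box q \lor p at some successor in {u, y, t}.
  \Box q \lor p holds at u, so \Diamond (\Box q \lor p) is true at y.
    At u: \Box q is true, p is true, so \Box q \lor p is true.
      At u: \Box q requires q at every successor {u, v, w}.
        At u: q is true.
        At v: q is true.
        At w: q is true.
      So \Box q is true at u.

Yes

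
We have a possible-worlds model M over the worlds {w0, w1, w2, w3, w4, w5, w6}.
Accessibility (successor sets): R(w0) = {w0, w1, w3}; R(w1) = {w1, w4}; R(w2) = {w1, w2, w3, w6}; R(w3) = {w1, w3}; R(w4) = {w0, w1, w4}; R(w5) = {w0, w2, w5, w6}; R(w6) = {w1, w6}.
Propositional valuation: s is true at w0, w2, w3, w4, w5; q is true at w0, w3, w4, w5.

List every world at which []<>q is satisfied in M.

Recall that []ψ holds at a world iff ψ holds at every accessible world, and <>ψ holds iff ψ holds at some accessible world.
Let φ = []<>q. Evaluate φ at each world:
  w0 (successors {w0, w1, w3}): φ is true.
  w1 (successors {w1, w4}): φ is true.
  w2 (successors {w1, w2, w3, w6}): φ is false.
  w3 (successors {w1, w3}): φ is true.
  w4 (successors {w0, w1, w4}): φ is true.
  w5 (successors {w0, w2, w5, w6}): φ is false.
  w6 (successors {w1, w6}): φ is false.
For instance, at w0:
  At w0: []<>q requires <>q at every successor {w0, w1, w3}.
      At w0: <>q requires q at some successor in {w0, w1, w3}.
        q holds at w0, so <>q is true at w0.
      At w1: <>q requires q at some successor in {w1, w4}.
        q holds at w4, so <>q is true at w1.
      At w3: <>q requires q at some successor in {w1, w3}.
        q holds at w3, so <>q is true at w3.
  So []<>q is true at w0.
Satisfying worlds: {w0, w1, w3, w4}

w0, w1, w3, w4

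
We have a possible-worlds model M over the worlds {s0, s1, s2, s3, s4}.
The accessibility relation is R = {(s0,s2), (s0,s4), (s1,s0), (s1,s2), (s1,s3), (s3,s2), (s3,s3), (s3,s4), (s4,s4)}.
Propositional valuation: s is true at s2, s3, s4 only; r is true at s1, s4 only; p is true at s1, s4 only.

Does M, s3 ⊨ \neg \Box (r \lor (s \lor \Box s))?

No

Recall that \Box ψ holds at a world iff ψ holds at every accessible world, and \Diamond ψ holds iff ψ holds at some accessible world.
At s3: \Box (r \lor (s \lor \Box s)) is true, so \neg \Box (r \lor (s \lor \Box s)) is false.
  At s3: \Box (r \lor (s \lor \Box s)) requires r \lor (s \lor \Box s) at every successor {s2, s3, s4}.
      At s2: r is false, s \lor \Box s is true, so r \lor (s \lor \Box s) is true.
      At s3: r is false, s \lor \Box s is true, so r \lor (s \lor \Box s) is true.
      At s4: r is true, s \lor \Box s is true, so r \lor (s \lor \Box s) is true.
  So \Box (r \lor (s \lor \Box s)) is true at s3.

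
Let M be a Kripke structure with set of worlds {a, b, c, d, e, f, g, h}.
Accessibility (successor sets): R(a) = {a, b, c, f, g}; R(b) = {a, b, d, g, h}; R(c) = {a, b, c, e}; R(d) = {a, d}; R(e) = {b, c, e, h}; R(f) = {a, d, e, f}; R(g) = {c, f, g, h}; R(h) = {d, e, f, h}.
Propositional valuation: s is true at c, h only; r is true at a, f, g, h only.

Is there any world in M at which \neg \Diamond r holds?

Recall that \Diamond ψ holds at a world iff ψ holds at some accessible world.
Let φ = \neg \Diamond r. Evaluate φ at each world:
  a (successors {a, b, c, f, g}): φ is false.
  b (successors {a, b, d, g, h}): φ is false.
  c (successors {a, b, c, e}): φ is false.
  d (successors {a, d}): φ is false.
  e (successors {b, c, e, h}): φ is false.
  f (successors {a, d, e, f}): φ is false.
  g (successors {c, f, g, h}): φ is false.
  h (successors {d, e, f, h}): φ is false.
For instance, at g:
  At g: \Diamond r is true, so \neg \Diamond r is false.
    At g: \Diamond r requires r at some successor in {c, f, g, h}.
      r holds at f, so \Diamond r is true at g.

No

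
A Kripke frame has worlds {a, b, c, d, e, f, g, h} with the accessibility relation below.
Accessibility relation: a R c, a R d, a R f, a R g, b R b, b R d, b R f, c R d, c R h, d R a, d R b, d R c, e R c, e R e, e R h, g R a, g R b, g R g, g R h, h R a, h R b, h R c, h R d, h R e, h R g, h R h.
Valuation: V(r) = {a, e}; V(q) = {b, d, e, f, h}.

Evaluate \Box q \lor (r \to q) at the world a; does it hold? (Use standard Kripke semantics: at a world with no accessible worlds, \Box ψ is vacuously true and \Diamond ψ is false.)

No

At a: \Box q is false, r \to q is false, so \Box q \lor (r \to q) is false.
  At a: \Box q requires q at every successor {c, d, f, g}.
    q fails at c, so \Box q is false at a.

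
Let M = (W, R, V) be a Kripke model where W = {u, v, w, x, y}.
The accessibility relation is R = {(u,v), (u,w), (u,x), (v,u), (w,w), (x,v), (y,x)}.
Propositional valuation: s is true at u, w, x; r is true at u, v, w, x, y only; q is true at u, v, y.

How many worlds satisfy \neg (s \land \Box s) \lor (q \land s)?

Let φ = \neg (s \land \Box s) \lor (q \land s). Evaluate φ at each world:
  u (successors {v, w, x}): φ is true.
  v (successors {u}): φ is true.
  w (successors {w}): φ is false.
  x (successors {v}): φ is true.
  y (successors {x}): φ is true.
For instance, at w:
  At w: \neg (s \land \Box s) is false, q \land s is false, so \neg (s \land \Box s) \lor (q \land s) is false.
    At w: s \land \Box s is true, so \neg (s \land \Box s) is false.
      At w: s is true, \Box s is true, so s \land \Box s is true.
Satisfying worlds: {u, v, x, y}

4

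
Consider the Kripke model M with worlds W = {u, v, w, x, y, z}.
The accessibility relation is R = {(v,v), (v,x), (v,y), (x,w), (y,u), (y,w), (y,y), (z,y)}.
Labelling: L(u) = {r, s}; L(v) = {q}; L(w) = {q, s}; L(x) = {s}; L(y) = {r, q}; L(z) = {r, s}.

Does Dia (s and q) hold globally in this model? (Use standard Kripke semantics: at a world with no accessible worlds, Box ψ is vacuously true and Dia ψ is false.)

No

Recall that Dia ψ holds at a world iff ψ holds at some accessible world.
Let φ = Dia (s and q). Evaluate φ at each world:
  u (successors ∅): φ is false.
  v (successors {v, x, y}): φ is false.
  w (successors ∅): φ is false.
  x (successors {w}): φ is true.
  y (successors {u, w, y}): φ is true.
  z (successors {y}): φ is false.
Detail at u (counterexample):
  At u: no accessible worlds, so Dia (s and q) is false.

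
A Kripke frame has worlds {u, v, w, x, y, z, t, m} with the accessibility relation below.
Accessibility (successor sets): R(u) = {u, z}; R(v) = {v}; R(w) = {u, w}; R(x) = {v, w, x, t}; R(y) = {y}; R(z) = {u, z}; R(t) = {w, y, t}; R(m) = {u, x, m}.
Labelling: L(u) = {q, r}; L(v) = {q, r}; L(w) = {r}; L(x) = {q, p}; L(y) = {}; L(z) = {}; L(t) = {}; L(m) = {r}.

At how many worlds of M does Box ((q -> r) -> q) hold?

1

Let φ = Box ((q -> r) -> q). Evaluate φ at each world:
  u (successors {u, z}): φ is false.
  v (successors {v}): φ is true.
  w (successors {u, w}): φ is false.
  x (successors {v, w, x, t}): φ is false.
  y (successors {y}): φ is false.
  z (successors {u, z}): φ is false.
  t (successors {w, y, t}): φ is false.
  m (successors {u, x, m}): φ is false.
For instance, at t:
  At t: Box ((q -> r) -> q) requires (q -> r) -> q at every successor {w, y, t}.
    (q -> r) -> q fails at w, so Box ((q -> r) -> q) is false at t.
Satisfying worlds: {v}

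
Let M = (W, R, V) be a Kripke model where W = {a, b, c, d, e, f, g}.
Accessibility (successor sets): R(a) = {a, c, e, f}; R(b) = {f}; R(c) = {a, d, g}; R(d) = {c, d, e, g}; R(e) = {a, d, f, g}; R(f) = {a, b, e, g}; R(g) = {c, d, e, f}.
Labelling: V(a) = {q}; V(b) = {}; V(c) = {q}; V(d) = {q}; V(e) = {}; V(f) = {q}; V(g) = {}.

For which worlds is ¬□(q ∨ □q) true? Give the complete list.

Recall that □ψ holds at a world iff ψ holds at every accessible world, and ◇ψ holds iff ψ holds at some accessible world.
Let φ = ¬□(q ∨ □q). Evaluate φ at each world:
  a (successors {a, c, e, f}): φ is true.
  b (successors {f}): φ is false.
  c (successors {a, d, g}): φ is true.
  d (successors {c, d, e, g}): φ is true.
  e (successors {a, d, f, g}): φ is true.
  f (successors {a, b, e, g}): φ is true.
  g (successors {c, d, e, f}): φ is true.
For instance, at g:
  At g: □(q ∨ □q) is false, so ¬□(q ∨ □q) is true.
    At g: □(q ∨ □q) requires q ∨ □q at every successor {c, d, e, f}.
      q ∨ □q fails at e, so □(q ∨ □q) is false at g.
Satisfying worlds: {a, c, d, e, f, g}

a, c, d, e, f, g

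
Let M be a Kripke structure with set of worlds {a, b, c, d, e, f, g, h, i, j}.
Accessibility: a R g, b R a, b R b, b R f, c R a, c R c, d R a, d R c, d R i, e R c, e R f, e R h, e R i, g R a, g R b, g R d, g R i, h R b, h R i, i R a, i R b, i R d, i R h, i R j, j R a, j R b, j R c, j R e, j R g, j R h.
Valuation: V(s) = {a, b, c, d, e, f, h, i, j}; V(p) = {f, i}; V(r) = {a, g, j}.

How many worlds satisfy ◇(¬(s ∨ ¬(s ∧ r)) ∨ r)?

7

Recall that ◇ψ holds at a world iff ψ holds at some accessible world.
Let φ = ◇(¬(s ∨ ¬(s ∧ r)) ∨ r). Evaluate φ at each world:
  a (successors {g}): φ is true.
  b (successors {a, b, f}): φ is true.
  c (successors {a, c}): φ is true.
  d (successors {a, c, i}): φ is true.
  e (successors {c, f, h, i}): φ is false.
  f (successors ∅): φ is false.
  g (successors {a, b, d, i}): φ is true.
  h (successors {b, i}): φ is false.
  i (successors {a, b, d, h, j}): φ is true.
  j (successors {a, b, c, e, g, h}): φ is true.
For instance, at a:
  At a: ◇(¬(s ∨ ¬(s ∧ r)) ∨ r) requires ¬(s ∨ ¬(s ∧ r)) ∨ r at some successor in {g}.
    ¬(s ∨ ¬(s ∧ r)) ∨ r holds at g, so ◇(¬(s ∨ ¬(s ∧ r)) ∨ r) is true at a.
Satisfying worlds: {a, b, c, d, g, i, j}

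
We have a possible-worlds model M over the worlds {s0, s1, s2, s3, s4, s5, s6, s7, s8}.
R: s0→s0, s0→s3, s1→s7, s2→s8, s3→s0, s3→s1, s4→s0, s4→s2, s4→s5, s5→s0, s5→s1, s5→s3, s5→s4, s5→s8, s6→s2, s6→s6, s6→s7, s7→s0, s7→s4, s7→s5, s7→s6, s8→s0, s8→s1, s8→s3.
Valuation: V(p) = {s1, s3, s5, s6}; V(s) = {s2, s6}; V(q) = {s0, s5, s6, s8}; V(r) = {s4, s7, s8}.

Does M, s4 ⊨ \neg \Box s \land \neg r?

No

Recall that \Box ψ holds at a world iff ψ holds at every accessible world, and \Diamond ψ holds iff ψ holds at some accessible world.
At s4: \neg \Box s is true, \neg r is false, so \neg \Box s \land \neg r is false.
  At s4: \Box s is false, so \neg \Box s is true.
    At s4: \Box s requires s at every successor {s0, s2, s5}.
      s fails at s0, so \Box s is false at s4.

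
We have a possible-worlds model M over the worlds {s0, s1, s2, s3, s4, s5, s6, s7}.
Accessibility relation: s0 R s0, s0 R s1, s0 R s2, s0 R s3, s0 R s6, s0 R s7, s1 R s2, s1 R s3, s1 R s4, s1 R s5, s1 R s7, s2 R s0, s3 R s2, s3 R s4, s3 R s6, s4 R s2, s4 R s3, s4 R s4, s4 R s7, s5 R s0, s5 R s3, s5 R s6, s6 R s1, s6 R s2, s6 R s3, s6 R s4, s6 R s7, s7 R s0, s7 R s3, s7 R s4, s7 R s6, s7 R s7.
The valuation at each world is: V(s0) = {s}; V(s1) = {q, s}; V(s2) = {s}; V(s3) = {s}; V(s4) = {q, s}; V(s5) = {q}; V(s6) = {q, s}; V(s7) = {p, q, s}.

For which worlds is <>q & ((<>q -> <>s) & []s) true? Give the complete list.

Let φ = <>q & ((<>q -> <>s) & []s). Evaluate φ at each world:
  s0 (successors {s0, s1, s2, s3, s6, s7}): φ is true.
  s1 (successors {s2, s3, s4, s5, s7}): φ is false.
  s2 (successors {s0}): φ is false.
  s3 (successors {s2, s4, s6}): φ is true.
  s4 (successors {s2, s3, s4, s7}): φ is true.
  s5 (successors {s0, s3, s6}): φ is true.
  s6 (successors {s1, s2, s3, s4, s7}): φ is true.
  s7 (successors {s0, s3, s4, s6, s7}): φ is true.
For instance, at s2:
  At s2: <>q is false, (<>q -> <>s) & []s is true, so <>q & ((<>q -> <>s) & []s) is false.
    At s2: <>q requires q at some successor in {s0}.
      At s0: q is false.
    So <>q is false at s2.
    At s2: <>q -> <>s is true, []s is true, so (<>q -> <>s) & []s is true.
      At s2: <>q is false, <>s is true, so <>q -> <>s is true.
      At s2: []s requires s at every successor {s0}.
        At s0: s is true.
      So []s is true at s2.
Satisfying worlds: {s0, s3, s4, s5, s6, s7}

s0, s3, s4, s5, s6, s7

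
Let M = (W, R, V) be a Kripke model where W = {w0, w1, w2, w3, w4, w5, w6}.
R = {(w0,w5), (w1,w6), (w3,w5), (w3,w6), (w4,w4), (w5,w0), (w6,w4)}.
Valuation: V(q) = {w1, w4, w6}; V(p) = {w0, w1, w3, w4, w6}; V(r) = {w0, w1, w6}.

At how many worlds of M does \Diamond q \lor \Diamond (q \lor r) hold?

5

Let φ = \Diamond q \lor \Diamond (q \lor r). Evaluate φ at each world:
  w0 (successors {w5}): φ is false.
  w1 (successors {w6}): φ is true.
  w2 (successors ∅): φ is false.
  w3 (successors {w5, w6}): φ is true.
  w4 (successors {w4}): φ is true.
  w5 (successors {w0}): φ is true.
  w6 (successors {w4}): φ is true.
For instance, at w6:
  At w6: \Diamond q is true, \Diamond (q \lor r) is true, so \Diamond q \lor \Diamond (q \lor r) is true.
    At w6: \Diamond q requires q at some successor in {w4}.
      q holds at w4, so \Diamond q is true at w6.
    At w6: \Diamond (q \lor r) requires q \lor r at some successor in {w4}.
      q \lor r holds at w4, so \Diamond (q \lor r) is true at w6.
Satisfying worlds: {w1, w3, w4, w5, w6}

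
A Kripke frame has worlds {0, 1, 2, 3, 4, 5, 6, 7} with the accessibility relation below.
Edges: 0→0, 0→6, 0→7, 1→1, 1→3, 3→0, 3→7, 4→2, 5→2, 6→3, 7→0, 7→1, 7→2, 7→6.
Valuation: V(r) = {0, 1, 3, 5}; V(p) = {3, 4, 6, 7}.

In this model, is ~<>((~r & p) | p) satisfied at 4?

Yes

At 4: <>((~r & p) | p) is false, so ~<>((~r & p) | p) is true.
  At 4: <>((~r & p) | p) requires (~r & p) | p at some successor in {2}.
    At 2: (~r & p) | p is false.
  So <>((~r & p) | p) is false at 4.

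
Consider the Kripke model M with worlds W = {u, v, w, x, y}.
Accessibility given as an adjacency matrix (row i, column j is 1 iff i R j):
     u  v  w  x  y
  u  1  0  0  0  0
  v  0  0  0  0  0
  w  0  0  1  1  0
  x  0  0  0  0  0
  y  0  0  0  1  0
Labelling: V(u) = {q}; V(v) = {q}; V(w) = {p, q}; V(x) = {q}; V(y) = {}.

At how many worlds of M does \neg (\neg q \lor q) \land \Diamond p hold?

Recall that \Diamond ψ holds at a world iff ψ holds at some accessible world.
Let φ = \neg (\neg q \lor q) \land \Diamond p. Evaluate φ at each world:
  u (successors {u}): φ is false.
  v (successors ∅): φ is false.
  w (successors {w, x}): φ is false.
  x (successors ∅): φ is false.
  y (successors {x}): φ is false.
For instance, at w:
  At w: \neg (\neg q \lor q) is false, \Diamond p is true, so \neg (\neg q \lor q) \land \Diamond p is false.
    At w: \Diamond p requires p at some successor in {w, x}.
      p holds at w, so \Diamond p is true at w.
Satisfying worlds: none.

0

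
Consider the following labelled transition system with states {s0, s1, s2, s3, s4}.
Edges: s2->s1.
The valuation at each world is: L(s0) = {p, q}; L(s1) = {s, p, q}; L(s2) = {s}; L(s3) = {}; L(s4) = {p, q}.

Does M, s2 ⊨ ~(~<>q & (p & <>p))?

At s2: ~<>q & (p & <>p) is false, so ~(~<>q & (p & <>p)) is true.
  At s2: ~<>q is false, p & <>p is false, so ~<>q & (p & <>p) is false.
    At s2: <>q is true, so ~<>q is false.
      At s2: <>q requires q at some successor in {s1}.
        q holds at s1, so <>q is true at s2.
    At s2: p is false, <>p is true, so p & <>p is false.
      At s2: <>p requires p at some successor in {s1}.
        p holds at s1, so <>p is true at s2.

Yes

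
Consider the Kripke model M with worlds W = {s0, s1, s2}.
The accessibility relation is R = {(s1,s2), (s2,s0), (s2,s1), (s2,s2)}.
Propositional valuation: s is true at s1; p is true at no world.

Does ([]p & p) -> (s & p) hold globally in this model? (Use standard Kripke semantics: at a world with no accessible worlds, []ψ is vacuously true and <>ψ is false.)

Recall that []ψ holds at a world iff ψ holds at every accessible world, and <>ψ holds iff ψ holds at some accessible world.
Let φ = ([]p & p) -> (s & p). Evaluate φ at each world:
  s0 (successors ∅): φ is true.
  s1 (successors {s2}): φ is true.
  s2 (successors {s0, s1, s2}): φ is true.
For instance, at s2:
  At s2: []p & p is false, s & p is false, so ([]p & p) -> (s & p) is true.
    At s2: []p is false, p is false, so []p & p is false.
      At s2: []p requires p at every successor {s0, s1, s2}.
        p fails at s0, so []p is false at s2.

Yes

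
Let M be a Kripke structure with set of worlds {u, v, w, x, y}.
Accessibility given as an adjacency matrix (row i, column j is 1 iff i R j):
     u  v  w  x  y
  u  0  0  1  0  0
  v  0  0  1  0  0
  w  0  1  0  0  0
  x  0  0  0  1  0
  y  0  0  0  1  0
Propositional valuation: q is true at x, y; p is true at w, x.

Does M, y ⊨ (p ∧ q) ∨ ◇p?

Yes

Recall that ◇ψ holds at a world iff ψ holds at some accessible world.
At y: p ∧ q is false, ◇p is true, so (p ∧ q) ∨ ◇p is true.
  At y: ◇p requires p at some successor in {x}.
    p holds at x, so ◇p is true at y.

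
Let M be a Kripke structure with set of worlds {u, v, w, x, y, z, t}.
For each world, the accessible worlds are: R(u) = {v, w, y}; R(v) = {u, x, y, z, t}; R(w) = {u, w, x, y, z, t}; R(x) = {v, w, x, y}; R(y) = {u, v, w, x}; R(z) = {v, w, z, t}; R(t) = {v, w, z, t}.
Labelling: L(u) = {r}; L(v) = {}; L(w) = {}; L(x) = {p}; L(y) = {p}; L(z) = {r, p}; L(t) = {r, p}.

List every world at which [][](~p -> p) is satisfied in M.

none

Let φ = [][](~p -> p). Evaluate φ at each world:
  u (successors {v, w, y}): φ is false.
  v (successors {u, x, y, z, t}): φ is false.
  w (successors {u, w, x, y, z, t}): φ is false.
  x (successors {v, w, x, y}): φ is false.
  y (successors {u, v, w, x}): φ is false.
  z (successors {v, w, z, t}): φ is false.
  t (successors {v, w, z, t}): φ is false.
For instance, at x:
  At x: [][](~p -> p) requires [](~p -> p) at every successor {v, w, x, y}.
    [](~p -> p) fails at v, so [][](~p -> p) is false at x.
      At v: [](~p -> p) requires ~p -> p at every successor {u, x, y, z, t}.
        ~p -> p fails at u, so [](~p -> p) is false at v.
Satisfying worlds: none.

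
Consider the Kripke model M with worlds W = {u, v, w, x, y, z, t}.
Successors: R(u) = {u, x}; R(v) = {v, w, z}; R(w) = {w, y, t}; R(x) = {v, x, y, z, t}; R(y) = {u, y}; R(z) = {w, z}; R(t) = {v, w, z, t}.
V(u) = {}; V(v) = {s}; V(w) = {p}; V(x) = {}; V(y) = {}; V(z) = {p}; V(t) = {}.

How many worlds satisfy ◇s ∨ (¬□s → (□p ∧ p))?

4

Let φ = ◇s ∨ (¬□s → (□p ∧ p)). Evaluate φ at each world:
  u (successors {u, x}): φ is false.
  v (successors {v, w, z}): φ is true.
  w (successors {w, y, t}): φ is false.
  x (successors {v, x, y, z, t}): φ is true.
  y (successors {u, y}): φ is false.
  z (successors {w, z}): φ is true.
  t (successors {v, w, z, t}): φ is true.
For instance, at y:
  At y: ◇s is false, ¬□s → (□p ∧ p) is false, so ◇s ∨ (¬□s → (□p ∧ p)) is false.
    At y: ◇s requires s at some successor in {u, y}.
      At u: s is false.
      At y: s is false.
    So ◇s is false at y.
    At y: ¬□s is true, □p ∧ p is false, so ¬□s → (□p ∧ p) is false.
      At y: □s is false, so ¬□s is true.
      At y: □p is false, p is false, so □p ∧ p is false.
Satisfying worlds: {v, x, z, t}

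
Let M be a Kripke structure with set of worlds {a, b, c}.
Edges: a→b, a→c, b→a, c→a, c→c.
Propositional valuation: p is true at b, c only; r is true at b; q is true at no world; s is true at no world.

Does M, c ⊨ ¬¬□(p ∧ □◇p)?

No

Recall that □ψ holds at a world iff ψ holds at every accessible world, and ◇ψ holds iff ψ holds at some accessible world.
At c: ¬□(p ∧ □◇p) is true, so ¬¬□(p ∧ □◇p) is false.
  At c: □(p ∧ □◇p) is false, so ¬□(p ∧ □◇p) is true.
    At c: □(p ∧ □◇p) requires p ∧ □◇p at every successor {a, c}.
      p ∧ □◇p fails at a, so □(p ∧ □◇p) is false at c.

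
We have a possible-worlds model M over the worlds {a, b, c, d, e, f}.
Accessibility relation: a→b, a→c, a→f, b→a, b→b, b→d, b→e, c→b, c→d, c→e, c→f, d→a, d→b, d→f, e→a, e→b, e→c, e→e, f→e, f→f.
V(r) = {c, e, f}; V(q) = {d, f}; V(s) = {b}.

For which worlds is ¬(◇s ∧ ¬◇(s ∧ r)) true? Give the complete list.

f

Let φ = ¬(◇s ∧ ¬◇(s ∧ r)). Evaluate φ at each world:
  a (successors {b, c, f}): φ is false.
  b (successors {a, b, d, e}): φ is false.
  c (successors {b, d, e, f}): φ is false.
  d (successors {a, b, f}): φ is false.
  e (successors {a, b, c, e}): φ is false.
  f (successors {e, f}): φ is true.
For instance, at c:
  At c: ◇s ∧ ¬◇(s ∧ r) is true, so ¬(◇s ∧ ¬◇(s ∧ r)) is false.
    At c: ◇s is true, ¬◇(s ∧ r) is true, so ◇s ∧ ¬◇(s ∧ r) is true.
      At c: ◇s requires s at some successor in {b, d, e, f}.
        s holds at b, so ◇s is true at c.
      At c: ◇(s ∧ r) is false, so ¬◇(s ∧ r) is true.
Satisfying worlds: {f}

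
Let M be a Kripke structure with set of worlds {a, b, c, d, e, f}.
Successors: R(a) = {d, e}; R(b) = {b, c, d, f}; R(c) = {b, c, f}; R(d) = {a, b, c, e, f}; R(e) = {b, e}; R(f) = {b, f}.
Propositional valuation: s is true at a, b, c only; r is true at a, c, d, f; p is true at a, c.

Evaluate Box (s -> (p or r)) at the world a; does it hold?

Yes

At a: Box (s -> (p or r)) requires s -> (p or r) at every successor {d, e}.
  At d: s -> (p or r) is true.
  At e: s -> (p or r) is true.
So Box (s -> (p or r)) is true at a.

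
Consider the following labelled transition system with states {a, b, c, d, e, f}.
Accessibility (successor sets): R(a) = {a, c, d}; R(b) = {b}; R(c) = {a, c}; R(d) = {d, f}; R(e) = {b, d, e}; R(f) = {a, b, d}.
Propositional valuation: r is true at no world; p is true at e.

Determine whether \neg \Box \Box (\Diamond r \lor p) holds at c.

Recall that \Box ψ holds at a world iff ψ holds at every accessible world, and \Diamond ψ holds iff ψ holds at some accessible world.
At c: \Box \Box (\Diamond r \lor p) is false, so \neg \Box \Box (\Diamond r \lor p) is true.
  At c: \Box \Box (\Diamond r \lor p) requires \Box (\Diamond r \lor p) at every successor {a, c}.
    \Box (\Diamond r \lor p) fails at a, so \Box \Box (\Diamond r \lor p) is false at c.
      At a: \Box (\Diamond r \lor p) requires \Diamond r \lor p at every successor {a, c, d}.
        \Diamond r \lor p fails at a, so \Box (\Diamond r \lor p) is false at a.

Yes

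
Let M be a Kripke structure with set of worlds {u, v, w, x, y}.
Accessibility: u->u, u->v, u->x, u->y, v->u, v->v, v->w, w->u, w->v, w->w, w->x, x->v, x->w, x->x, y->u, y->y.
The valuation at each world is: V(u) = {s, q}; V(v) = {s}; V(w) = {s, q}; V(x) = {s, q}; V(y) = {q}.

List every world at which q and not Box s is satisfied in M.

u, y

Recall that Box ψ holds at a world iff ψ holds at every accessible world, and Dia ψ holds iff ψ holds at some accessible world.
Let φ = q and not Box s. Evaluate φ at each world:
  u (successors {u, v, x, y}): φ is true.
  v (successors {u, v, w}): φ is false.
  w (successors {u, v, w, x}): φ is false.
  x (successors {v, w, x}): φ is false.
  y (successors {u, y}): φ is true.
For instance, at x:
  At x: q is true, not Box s is false, so q and not Box s is false.
    At x: Box s is true, so not Box s is false.
      At x: Box s requires s at every successor {v, w, x}.
        At v: s is true.
        At w: s is true.
        At x: s is true.
      So Box s is true at x.
Satisfying worlds: {u, y}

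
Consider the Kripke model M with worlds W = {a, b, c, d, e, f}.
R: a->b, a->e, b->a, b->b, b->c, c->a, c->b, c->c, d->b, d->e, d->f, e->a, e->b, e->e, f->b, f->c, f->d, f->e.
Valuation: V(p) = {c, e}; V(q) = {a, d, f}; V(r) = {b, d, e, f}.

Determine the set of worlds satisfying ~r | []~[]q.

Let φ = ~r | []~[]q. Evaluate φ at each world:
  a (successors {b, e}): φ is true.
  b (successors {a, b, c}): φ is true.
  c (successors {a, b, c}): φ is true.
  d (successors {b, e, f}): φ is true.
  e (successors {a, b, e}): φ is true.
  f (successors {b, c, d, e}): φ is true.
For instance, at f:
  At f: ~r is false, []~[]q is true, so ~r | []~[]q is true.
    At f: []~[]q requires ~[]q at every successor {b, c, d, e}.
      At b: ~[]q is true.
      At c: ~[]q is true.
      At d: ~[]q is true.
      At e: ~[]q is true.
    So []~[]q is true at f.
Satisfying worlds: {a, b, c, d, e, f}

a, b, c, d, e, f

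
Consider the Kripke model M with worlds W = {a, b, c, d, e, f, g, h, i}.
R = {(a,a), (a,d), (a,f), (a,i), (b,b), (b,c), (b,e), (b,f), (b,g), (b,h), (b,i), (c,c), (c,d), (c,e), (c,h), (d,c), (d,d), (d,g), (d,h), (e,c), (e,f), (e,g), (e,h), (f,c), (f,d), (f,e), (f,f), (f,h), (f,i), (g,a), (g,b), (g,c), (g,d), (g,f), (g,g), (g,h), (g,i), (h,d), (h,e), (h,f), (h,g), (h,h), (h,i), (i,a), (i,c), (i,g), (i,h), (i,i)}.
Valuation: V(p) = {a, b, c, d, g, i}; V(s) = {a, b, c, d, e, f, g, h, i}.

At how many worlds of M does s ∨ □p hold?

Let φ = s ∨ □p. Evaluate φ at each world:
  a (successors {a, d, f, i}): φ is true.
  b (successors {b, c, e, f, g, h, i}): φ is true.
  c (successors {c, d, e, h}): φ is true.
  d (successors {c, d, g, h}): φ is true.
  e (successors {c, f, g, h}): φ is true.
  f (successors {c, d, e, f, h, i}): φ is true.
  g (successors {a, b, c, d, f, g, h, i}): φ is true.
  h (successors {d, e, f, g, h, i}): φ is true.
  i (successors {a, c, g, h, i}): φ is true.
For instance, at c:
  At c: s is true, □p is false, so s ∨ □p is true.
    At c: □p requires p at every successor {c, d, e, h}.
      p fails at e, so □p is false at c.
Satisfying worlds: {a, b, c, d, e, f, g, h, i}

9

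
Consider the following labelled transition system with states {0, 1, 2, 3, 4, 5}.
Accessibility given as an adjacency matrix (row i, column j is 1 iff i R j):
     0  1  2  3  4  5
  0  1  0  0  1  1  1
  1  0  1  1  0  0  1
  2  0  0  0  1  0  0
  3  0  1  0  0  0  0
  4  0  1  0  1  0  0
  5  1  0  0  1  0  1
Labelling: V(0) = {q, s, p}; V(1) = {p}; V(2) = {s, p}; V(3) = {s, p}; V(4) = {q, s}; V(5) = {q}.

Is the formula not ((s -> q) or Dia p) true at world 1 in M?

At 1: (s -> q) or Dia p is true, so not ((s -> q) or Dia p) is false.
  At 1: s -> q is true, Dia p is true, so (s -> q) or Dia p is true.
    At 1: Dia p requires p at some successor in {1, 2, 5}.
      p holds at 1, so Dia p is true at 1.

No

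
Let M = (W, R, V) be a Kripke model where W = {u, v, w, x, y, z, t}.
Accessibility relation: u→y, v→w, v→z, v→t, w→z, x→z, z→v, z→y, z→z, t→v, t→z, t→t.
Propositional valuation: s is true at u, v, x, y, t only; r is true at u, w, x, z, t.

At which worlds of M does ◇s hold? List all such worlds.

u, v, z, t

Let φ = ◇s. Evaluate φ at each world:
  u (successors {y}): φ is true.
  v (successors {w, z, t}): φ is true.
  w (successors {z}): φ is false.
  x (successors {z}): φ is false.
  y (successors ∅): φ is false.
  z (successors {v, y, z}): φ is true.
  t (successors {v, z, t}): φ is true.
For instance, at u:
  At u: ◇s requires s at some successor in {y}.
    s holds at y, so ◇s is true at u.
Satisfying worlds: {u, v, z, t}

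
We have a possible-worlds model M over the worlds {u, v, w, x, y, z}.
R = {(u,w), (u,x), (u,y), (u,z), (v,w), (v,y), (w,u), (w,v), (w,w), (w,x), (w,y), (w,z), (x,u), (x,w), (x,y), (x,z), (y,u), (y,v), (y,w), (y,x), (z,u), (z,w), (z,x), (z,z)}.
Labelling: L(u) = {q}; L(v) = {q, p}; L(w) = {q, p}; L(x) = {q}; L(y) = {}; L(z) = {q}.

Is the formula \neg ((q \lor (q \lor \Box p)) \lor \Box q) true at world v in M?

No

At v: (q \lor (q \lor \Box p)) \lor \Box q is true, so \neg ((q \lor (q \lor \Box p)) \lor \Box q) is false.
  At v: q \lor (q \lor \Box p) is true, \Box q is false, so (q \lor (q \lor \Box p)) \lor \Box q is true.
    At v: q is true, q \lor \Box p is true, so q \lor (q \lor \Box p) is true.
      At v: q is true, \Box p is false, so q \lor \Box p is true.
    At v: \Box q requires q at every successor {w, y}.
      q fails at y, so \Box q is false at v.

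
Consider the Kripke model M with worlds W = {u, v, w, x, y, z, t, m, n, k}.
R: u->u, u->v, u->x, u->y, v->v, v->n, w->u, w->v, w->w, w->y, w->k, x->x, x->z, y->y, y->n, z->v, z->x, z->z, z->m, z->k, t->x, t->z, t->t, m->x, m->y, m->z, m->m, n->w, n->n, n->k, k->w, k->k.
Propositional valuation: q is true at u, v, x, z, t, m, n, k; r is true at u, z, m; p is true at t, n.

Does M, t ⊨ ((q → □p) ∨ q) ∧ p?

Recall that □ψ holds at a world iff ψ holds at every accessible world, and ◇ψ holds iff ψ holds at some accessible world.
At t: (q → □p) ∨ q is true, p is true, so ((q → □p) ∨ q) ∧ p is true.
  At t: q → □p is false, q is true, so (q → □p) ∨ q is true.
    At t: q is true, □p is false, so q → □p is false.
      At t: □p requires p at every successor {x, z, t}.
        p fails at x, so □p is false at t.

Yes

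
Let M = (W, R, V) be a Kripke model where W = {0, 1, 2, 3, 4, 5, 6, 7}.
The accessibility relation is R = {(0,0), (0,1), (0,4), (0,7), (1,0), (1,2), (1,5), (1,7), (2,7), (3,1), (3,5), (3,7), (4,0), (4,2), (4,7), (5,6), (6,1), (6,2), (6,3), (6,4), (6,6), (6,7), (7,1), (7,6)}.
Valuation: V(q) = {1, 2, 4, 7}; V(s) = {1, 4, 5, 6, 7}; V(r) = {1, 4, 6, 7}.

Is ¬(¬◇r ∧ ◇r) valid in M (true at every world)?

Recall that ◇ψ holds at a world iff ψ holds at some accessible world.
Let φ = ¬(¬◇r ∧ ◇r). Evaluate φ at each world:
  0 (successors {0, 1, 4, 7}): φ is true.
  1 (successors {0, 2, 5, 7}): φ is true.
  2 (successors {7}): φ is true.
  3 (successors {1, 5, 7}): φ is true.
  4 (successors {0, 2, 7}): φ is true.
  5 (successors {6}): φ is true.
  6 (successors {1, 2, 3, 4, 6, 7}): φ is true.
  7 (successors {1, 6}): φ is true.
For instance, at 0:
  At 0: ¬◇r ∧ ◇r is false, so ¬(¬◇r ∧ ◇r) is true.
    At 0: ¬◇r is false, ◇r is true, so ¬◇r ∧ ◇r is false.
      At 0: ◇r is true, so ¬◇r is false.
      At 0: ◇r requires r at some successor in {0, 1, 4, 7}.
        r holds at 1, so ◇r is true at 0.

Yes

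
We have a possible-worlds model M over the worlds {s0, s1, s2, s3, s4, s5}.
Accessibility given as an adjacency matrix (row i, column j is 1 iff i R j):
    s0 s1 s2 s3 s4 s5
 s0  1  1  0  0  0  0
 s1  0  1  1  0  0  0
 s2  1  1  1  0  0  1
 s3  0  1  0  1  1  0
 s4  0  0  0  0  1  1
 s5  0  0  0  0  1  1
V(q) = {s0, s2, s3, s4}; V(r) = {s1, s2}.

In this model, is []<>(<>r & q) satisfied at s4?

At s4: []<>(<>r & q) requires <>(<>r & q) at every successor {s4, s5}.
  <>(<>r & q) fails at s4, so []<>(<>r & q) is false at s4.
    At s4: <>(<>r & q) requires <>r & q at some successor in {s4, s5}.
      At s4: <>r & q is false.
      At s5: <>r & q is false.
    So <>(<>r & q) is false at s4.

No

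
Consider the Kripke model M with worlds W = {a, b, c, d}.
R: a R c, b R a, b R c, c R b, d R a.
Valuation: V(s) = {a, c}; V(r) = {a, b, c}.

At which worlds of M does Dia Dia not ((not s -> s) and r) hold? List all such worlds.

Let φ = Dia Dia not ((not s -> s) and r). Evaluate φ at each world:
  a (successors {c}): φ is true.
  b (successors {a, c}): φ is true.
  c (successors {b}): φ is false.
  d (successors {a}): φ is false.
For instance, at c:
  At c: Dia Dia not ((not s -> s) and r) requires Dia not ((not s -> s) and r) at some successor in {b}.
    At b: Dia not ((not s -> s) and r) is false.
  So Dia Dia not ((not s -> s) and r) is false at c.
Satisfying worlds: {a, b}

a, b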